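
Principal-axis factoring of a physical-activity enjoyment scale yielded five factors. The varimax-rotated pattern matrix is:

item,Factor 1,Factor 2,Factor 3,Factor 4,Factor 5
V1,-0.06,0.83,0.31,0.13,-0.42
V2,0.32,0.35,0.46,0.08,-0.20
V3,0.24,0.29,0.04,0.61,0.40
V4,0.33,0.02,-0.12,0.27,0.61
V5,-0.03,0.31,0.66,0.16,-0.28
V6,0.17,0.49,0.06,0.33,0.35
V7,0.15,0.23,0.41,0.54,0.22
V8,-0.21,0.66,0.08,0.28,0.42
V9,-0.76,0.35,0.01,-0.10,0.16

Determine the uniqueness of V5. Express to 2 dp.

0.36

h² = (-0.03)² + 0.31² + 0.66² + 0.16² + (-0.28)² = 0.0009 + 0.0961 + 0.4356 + 0.0256 + 0.0784 = 0.6366
Uniqueness u² = 1 − h² = 1 − 0.6366 = 0.3634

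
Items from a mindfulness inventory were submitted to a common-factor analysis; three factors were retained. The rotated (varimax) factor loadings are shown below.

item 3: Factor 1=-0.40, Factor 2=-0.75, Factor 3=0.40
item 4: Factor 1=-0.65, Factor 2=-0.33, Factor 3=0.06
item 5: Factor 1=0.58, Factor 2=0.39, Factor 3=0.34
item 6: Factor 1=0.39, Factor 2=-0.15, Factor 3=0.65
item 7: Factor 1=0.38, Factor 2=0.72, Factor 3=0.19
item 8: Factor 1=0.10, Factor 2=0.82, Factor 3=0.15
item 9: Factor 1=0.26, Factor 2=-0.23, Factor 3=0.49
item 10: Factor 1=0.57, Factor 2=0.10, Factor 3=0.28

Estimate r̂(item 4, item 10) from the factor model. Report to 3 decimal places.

-0.387

r̂ = Σ λ_i·λ_j across factors = (-0.65)(0.57) + (-0.33)(0.10) + (0.06)(0.28)
  = -0.3705 -0.0330 +0.0168 = -0.3867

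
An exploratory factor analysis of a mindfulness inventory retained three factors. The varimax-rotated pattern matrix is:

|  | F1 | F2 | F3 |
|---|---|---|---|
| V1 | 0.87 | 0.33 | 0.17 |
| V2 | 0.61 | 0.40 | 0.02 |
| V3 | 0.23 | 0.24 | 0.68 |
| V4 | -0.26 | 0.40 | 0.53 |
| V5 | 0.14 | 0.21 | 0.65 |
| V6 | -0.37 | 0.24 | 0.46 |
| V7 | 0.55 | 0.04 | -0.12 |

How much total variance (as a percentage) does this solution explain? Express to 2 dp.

53.13%

Communalities: 0.8947, 0.5325, 0.5729, 0.5085, 0.4862, 0.4061, 0.3185; Σh² = 3.7194.
Total variance with 7 standardized items is 7, so the solution explains 3.7194/7 = 0.5313 = 53.13%.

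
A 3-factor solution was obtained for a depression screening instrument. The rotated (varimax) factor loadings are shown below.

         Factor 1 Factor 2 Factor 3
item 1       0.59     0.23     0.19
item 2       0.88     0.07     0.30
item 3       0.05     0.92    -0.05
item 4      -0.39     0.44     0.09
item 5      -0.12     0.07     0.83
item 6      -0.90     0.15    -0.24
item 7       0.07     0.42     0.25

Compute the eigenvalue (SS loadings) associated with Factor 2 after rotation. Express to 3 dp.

1.302

SS loadings for Factor 2 = 0.23² + 0.07² + 0.92² + 0.44² + 0.07² + 0.15² + 0.42² = 0.0529 + 0.0049 + 0.8464 + 0.1936 + 0.0049 + 0.0225 + 0.1764 = 1.3016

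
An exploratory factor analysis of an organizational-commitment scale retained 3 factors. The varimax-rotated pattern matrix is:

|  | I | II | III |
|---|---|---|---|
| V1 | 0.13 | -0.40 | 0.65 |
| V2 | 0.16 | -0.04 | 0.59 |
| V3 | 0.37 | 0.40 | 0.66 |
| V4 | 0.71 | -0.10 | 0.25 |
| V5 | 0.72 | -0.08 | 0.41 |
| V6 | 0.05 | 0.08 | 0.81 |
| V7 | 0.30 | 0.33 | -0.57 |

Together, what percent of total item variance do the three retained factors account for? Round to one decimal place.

59.5%

Communalities: 0.5994, 0.3753, 0.7325, 0.5766, 0.6929, 0.6650, 0.5238; Σh² = 4.1655.
Total variance with 7 standardized items is 7, so the solution explains 4.1655/7 = 0.5951 = 59.51%.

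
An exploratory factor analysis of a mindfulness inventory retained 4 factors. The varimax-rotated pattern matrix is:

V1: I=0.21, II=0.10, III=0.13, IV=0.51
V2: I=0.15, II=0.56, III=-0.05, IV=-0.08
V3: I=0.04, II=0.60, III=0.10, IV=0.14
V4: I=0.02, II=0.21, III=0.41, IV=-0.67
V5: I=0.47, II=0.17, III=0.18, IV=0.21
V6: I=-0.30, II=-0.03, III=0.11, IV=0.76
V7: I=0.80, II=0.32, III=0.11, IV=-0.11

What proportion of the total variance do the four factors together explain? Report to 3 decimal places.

SS loadings by factor: 1.0195, 0.8599, 0.2541, 1.3688; total = 3.5023.
Total variance with 7 standardized items is 7, so the solution explains 3.5023/7 = 0.5003.

0.500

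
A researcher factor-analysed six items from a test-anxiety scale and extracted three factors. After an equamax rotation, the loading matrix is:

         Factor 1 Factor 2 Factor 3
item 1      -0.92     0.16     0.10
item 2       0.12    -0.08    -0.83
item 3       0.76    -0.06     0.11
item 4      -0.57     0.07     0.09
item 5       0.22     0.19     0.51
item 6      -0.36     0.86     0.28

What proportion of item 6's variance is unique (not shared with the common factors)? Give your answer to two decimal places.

h² = (-0.36)² + 0.86² + 0.28² = 0.1296 + 0.7396 + 0.0784 = 0.9476
Uniqueness u² = 1 − h² = 1 − 0.9476 = 0.0524

0.05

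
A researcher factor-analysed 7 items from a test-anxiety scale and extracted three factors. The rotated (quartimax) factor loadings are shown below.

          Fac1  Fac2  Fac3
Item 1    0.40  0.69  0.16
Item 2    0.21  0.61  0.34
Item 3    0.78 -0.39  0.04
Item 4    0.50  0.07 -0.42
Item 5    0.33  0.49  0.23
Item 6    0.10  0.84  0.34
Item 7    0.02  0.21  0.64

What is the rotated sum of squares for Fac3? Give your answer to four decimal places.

0.8973

SS loadings for Fac3 = 0.16² + 0.34² + 0.04² + (-0.42)² + 0.23² + 0.34² + 0.64² = 0.0256 + 0.1156 + 0.0016 + 0.1764 + 0.0529 + 0.1156 + 0.4096 = 0.8973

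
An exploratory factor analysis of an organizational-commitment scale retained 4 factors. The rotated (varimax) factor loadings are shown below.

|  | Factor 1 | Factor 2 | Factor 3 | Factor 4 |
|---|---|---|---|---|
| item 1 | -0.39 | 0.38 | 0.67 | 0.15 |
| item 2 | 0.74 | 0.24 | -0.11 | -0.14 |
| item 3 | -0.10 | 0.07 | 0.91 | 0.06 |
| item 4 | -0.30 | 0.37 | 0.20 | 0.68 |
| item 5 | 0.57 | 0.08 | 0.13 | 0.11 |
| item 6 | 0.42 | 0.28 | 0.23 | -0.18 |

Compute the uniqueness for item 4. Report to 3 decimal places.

h² = (-0.30)² + 0.37² + 0.20² + 0.68² = 0.0900 + 0.1369 + 0.0400 + 0.4624 = 0.7293
Uniqueness u² = 1 − h² = 1 − 0.7293 = 0.2707

0.271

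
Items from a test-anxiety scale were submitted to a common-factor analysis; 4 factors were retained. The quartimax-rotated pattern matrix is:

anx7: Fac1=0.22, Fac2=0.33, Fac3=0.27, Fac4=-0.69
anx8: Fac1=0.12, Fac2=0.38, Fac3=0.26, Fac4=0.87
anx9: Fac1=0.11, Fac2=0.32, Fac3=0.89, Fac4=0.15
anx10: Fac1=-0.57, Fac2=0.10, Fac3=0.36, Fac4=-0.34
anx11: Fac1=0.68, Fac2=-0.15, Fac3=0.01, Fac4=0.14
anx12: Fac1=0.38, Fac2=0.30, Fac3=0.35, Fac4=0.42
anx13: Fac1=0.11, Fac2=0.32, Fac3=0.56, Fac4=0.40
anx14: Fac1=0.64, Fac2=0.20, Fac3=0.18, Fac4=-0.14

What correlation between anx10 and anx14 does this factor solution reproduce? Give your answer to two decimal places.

-0.23

r̂ = Σ λ_i·λ_j across factors = (-0.57)(0.64) + (0.10)(0.20) + (0.36)(0.18) + (-0.34)(-0.14)
  = -0.3648 +0.0200 +0.0648 +0.0476 = -0.2324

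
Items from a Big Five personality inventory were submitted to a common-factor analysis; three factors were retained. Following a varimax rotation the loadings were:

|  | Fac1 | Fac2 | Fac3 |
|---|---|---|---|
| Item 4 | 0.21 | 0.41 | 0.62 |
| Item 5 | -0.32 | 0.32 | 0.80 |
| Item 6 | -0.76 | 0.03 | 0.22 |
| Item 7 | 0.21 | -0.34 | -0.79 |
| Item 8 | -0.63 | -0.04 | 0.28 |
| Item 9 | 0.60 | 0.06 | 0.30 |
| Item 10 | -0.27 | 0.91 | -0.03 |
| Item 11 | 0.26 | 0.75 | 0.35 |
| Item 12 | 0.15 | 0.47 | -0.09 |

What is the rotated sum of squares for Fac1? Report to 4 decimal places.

SS loadings for Fac1 = 0.21² + (-0.32)² + (-0.76)² + 0.21² + (-0.63)² + 0.60² + (-0.27)² + 0.26² + 0.15² = 0.0441 + 0.1024 + 0.5776 + 0.0441 + 0.3969 + 0.3600 + 0.0729 + 0.0676 + 0.0225 = 1.6881

1.6881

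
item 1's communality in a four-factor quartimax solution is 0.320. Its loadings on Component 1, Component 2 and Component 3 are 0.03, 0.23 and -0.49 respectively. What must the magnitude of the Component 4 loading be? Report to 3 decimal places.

Under orthogonal rotation h² = Σλ², so λ_Component 4² = h² − (0.2939) = 0.320 − 0.2939 = 0.0261.
|λ| = √0.0261 = 0.1616.

0.162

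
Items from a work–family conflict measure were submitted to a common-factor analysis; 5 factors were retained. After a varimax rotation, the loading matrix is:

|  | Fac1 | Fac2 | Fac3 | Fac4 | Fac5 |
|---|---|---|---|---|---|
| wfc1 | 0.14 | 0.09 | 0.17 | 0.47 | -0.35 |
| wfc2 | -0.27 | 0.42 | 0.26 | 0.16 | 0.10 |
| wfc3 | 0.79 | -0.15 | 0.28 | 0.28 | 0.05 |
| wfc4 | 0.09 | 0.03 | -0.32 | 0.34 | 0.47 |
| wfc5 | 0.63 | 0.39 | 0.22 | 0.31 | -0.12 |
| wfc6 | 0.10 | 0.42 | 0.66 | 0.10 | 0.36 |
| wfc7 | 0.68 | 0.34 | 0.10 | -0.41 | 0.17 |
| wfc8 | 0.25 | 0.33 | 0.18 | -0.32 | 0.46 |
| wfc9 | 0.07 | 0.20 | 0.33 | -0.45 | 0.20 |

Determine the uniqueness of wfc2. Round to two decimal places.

0.65

h² = (-0.27)² + 0.42² + 0.26² + 0.16² + 0.10² = 0.0729 + 0.1764 + 0.0676 + 0.0256 + 0.0100 = 0.3525
Uniqueness u² = 1 − h² = 1 − 0.3525 = 0.6475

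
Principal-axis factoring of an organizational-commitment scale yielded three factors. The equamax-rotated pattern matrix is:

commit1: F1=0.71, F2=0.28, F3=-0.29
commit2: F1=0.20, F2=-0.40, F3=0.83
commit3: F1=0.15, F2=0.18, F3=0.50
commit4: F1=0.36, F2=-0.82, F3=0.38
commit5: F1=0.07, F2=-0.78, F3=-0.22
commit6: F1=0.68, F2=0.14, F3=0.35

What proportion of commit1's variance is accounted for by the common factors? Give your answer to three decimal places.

h² = 0.71² + 0.28² + (-0.29)² = 0.5041 + 0.0784 + 0.0841 = 0.6666

0.667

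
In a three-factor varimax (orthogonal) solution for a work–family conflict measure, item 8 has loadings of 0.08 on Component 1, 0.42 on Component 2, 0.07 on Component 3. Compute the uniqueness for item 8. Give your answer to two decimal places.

0.81

h² = 0.08² + 0.42² + 0.07² = 0.0064 + 0.1764 + 0.0049 = 0.1877
Uniqueness u² = 1 − h² = 1 − 0.1877 = 0.8123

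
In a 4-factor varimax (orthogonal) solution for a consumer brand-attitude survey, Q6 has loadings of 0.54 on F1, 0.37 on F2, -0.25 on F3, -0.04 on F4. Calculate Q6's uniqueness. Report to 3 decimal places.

0.507

h² = 0.54² + 0.37² + (-0.25)² + (-0.04)² = 0.2916 + 0.1369 + 0.0625 + 0.0016 = 0.4926
Uniqueness u² = 1 − h² = 1 − 0.4926 = 0.5074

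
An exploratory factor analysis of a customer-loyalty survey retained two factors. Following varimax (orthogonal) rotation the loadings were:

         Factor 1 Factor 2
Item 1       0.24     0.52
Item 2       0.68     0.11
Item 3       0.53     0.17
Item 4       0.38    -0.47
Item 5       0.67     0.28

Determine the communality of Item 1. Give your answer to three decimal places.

0.328

h² = 0.24² + 0.52² = 0.0576 + 0.2704 = 0.3280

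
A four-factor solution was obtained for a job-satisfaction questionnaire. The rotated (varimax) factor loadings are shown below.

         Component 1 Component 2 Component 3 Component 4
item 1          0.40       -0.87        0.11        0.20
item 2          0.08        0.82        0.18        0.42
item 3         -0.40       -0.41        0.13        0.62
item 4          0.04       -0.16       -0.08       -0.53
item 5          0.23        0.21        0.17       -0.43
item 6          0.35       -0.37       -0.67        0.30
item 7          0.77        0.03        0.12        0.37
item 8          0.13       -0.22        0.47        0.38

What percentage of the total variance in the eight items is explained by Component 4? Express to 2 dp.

SS loadings for Component 4 = 0.20² + 0.42² + 0.62² + (-0.53)² + (-0.43)² + 0.30² + 0.37² + 0.38² = 1.4379
With 8 standardized items, total variance = 8. Proportion = 1.4379/8 = 0.1797 → 17.97%.

17.97%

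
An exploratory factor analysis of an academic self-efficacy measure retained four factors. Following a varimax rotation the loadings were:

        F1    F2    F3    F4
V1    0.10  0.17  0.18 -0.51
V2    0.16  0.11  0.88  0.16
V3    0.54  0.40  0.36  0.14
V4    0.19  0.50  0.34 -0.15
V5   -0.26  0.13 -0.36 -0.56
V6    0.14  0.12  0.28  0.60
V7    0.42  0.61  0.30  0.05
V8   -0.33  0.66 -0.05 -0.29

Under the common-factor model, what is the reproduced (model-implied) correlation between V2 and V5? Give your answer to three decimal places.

-0.434

r̂ = Σ λ_i·λ_j across factors = (0.16)(-0.26) + (0.11)(0.13) + (0.88)(-0.36) + (0.16)(-0.56)
  = -0.0416 +0.0143 -0.3168 -0.0896 = -0.4337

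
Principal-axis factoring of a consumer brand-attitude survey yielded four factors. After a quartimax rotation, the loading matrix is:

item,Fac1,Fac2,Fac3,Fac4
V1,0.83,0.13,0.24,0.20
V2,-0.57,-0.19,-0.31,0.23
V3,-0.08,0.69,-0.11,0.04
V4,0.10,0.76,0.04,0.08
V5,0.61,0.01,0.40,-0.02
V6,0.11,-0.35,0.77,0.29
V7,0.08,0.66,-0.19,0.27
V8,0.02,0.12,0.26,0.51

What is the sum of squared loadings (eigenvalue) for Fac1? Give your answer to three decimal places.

SS loadings for Fac1 = 0.83² + (-0.57)² + (-0.08)² + 0.10² + 0.61² + 0.11² + 0.08² + 0.02² = 0.6889 + 0.3249 + 0.0064 + 0.0100 + 0.3721 + 0.0121 + 0.0064 + 0.0004 = 1.4212

1.421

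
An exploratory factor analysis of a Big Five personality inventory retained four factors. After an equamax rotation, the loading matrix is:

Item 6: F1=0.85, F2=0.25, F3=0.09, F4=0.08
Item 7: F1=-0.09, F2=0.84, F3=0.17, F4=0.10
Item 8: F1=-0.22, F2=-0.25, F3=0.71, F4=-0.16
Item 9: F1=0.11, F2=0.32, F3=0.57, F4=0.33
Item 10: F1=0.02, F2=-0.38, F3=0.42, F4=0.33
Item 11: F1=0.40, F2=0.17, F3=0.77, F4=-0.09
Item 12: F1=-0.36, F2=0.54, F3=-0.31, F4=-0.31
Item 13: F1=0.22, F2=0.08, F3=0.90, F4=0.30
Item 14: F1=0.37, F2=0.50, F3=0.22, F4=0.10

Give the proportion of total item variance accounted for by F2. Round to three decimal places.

SS loadings for F2 = 0.25² + 0.84² + (-0.25)² + 0.32² + (-0.38)² + 0.17² + 0.54² + 0.08² + 0.50² = 1.6543
Proportion of variance = 1.6543 / 9 = 0.1838.

0.184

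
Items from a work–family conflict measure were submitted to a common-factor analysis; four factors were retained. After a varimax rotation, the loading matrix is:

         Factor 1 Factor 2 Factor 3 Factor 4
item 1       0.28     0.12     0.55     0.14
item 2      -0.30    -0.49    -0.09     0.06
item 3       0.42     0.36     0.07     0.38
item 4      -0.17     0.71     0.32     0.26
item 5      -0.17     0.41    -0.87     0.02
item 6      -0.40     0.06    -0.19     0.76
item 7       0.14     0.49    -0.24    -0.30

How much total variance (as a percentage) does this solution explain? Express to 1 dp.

SS loadings by factor: 0.5822, 1.3000, 1.2685, 0.9032; total = 4.0539.
Total variance with 7 standardized items is 7, so the solution explains 4.0539/7 = 0.5791 = 57.91%.

57.9%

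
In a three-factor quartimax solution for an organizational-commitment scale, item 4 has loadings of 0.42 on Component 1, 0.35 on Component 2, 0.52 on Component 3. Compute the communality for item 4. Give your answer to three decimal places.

h² = 0.42² + 0.35² + 0.52² = 0.1764 + 0.1225 + 0.2704 = 0.5693

0.569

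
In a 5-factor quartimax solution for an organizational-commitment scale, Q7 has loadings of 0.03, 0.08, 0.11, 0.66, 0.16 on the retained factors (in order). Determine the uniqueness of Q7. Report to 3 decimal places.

h² = 0.03² + 0.08² + 0.11² + 0.66² + 0.16² = 0.0009 + 0.0064 + 0.0121 + 0.4356 + 0.0256 = 0.4806
Uniqueness u² = 1 − h² = 1 − 0.4806 = 0.5194

0.519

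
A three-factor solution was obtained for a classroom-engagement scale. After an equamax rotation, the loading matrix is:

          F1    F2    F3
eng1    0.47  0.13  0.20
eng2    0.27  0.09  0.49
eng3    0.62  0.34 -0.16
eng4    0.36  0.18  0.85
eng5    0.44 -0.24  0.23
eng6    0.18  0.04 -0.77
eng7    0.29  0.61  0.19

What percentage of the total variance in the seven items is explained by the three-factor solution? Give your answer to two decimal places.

49.03%

Communalities: 0.2778, 0.3211, 0.5256, 0.8845, 0.3041, 0.6269, 0.4923; Σh² = 3.4323.
Total variance with 7 standardized items is 7, so the solution explains 3.4323/7 = 0.4903 = 49.03%.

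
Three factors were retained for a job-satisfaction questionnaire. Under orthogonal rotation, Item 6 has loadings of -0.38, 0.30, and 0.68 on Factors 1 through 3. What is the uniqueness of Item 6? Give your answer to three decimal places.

0.303

h² = (-0.38)² + 0.30² + 0.68² = 0.1444 + 0.0900 + 0.4624 = 0.6968
Uniqueness u² = 1 − h² = 1 − 0.6968 = 0.3032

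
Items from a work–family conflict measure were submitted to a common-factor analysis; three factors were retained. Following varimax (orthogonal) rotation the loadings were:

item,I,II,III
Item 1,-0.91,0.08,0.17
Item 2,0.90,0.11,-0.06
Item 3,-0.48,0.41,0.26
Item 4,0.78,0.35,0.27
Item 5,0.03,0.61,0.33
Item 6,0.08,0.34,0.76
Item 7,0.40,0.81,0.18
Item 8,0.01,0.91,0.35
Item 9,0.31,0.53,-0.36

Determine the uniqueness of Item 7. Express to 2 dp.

h² = 0.40² + 0.81² + 0.18² = 0.1600 + 0.6561 + 0.0324 = 0.8485
Uniqueness u² = 1 − h² = 1 − 0.8485 = 0.1515

0.15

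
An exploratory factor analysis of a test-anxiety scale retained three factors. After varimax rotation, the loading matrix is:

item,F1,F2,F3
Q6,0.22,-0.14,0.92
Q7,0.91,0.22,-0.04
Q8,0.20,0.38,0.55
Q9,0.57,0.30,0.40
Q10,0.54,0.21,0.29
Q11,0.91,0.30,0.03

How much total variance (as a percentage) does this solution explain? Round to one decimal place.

Communalities: 0.9144, 0.8781, 0.4869, 0.5749, 0.4198, 0.9190; Σh² = 4.1931.
Total variance with 6 standardized items is 6, so the solution explains 4.1931/6 = 0.6989 = 69.89%.

69.9%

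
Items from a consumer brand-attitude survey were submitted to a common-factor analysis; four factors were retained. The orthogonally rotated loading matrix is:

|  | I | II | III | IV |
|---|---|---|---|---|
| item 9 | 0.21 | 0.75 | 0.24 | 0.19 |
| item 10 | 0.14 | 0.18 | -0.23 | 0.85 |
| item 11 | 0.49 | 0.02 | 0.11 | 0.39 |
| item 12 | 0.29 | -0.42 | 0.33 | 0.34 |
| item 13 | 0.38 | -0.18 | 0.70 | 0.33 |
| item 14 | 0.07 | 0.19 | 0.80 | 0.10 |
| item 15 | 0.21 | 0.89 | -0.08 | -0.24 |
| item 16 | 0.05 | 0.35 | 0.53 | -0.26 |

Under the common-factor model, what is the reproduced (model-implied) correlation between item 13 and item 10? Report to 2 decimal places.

r̂ = Σ λ_i·λ_j across factors = (0.38)(0.14) + (-0.18)(0.18) + (0.70)(-0.23) + (0.33)(0.85)
  = +0.0532 -0.0324 -0.1610 +0.2805 = 0.1403

0.14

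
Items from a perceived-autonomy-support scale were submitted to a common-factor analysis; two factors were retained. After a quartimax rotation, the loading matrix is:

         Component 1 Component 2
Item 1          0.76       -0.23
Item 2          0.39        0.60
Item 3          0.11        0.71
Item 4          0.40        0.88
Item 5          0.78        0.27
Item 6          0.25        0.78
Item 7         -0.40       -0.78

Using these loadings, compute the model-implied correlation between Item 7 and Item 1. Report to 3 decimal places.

r̂ = Σ λ_i·λ_j across factors = (-0.40)(0.76) + (-0.78)(-0.23)
  = -0.3040 +0.1794 = -0.1246

-0.125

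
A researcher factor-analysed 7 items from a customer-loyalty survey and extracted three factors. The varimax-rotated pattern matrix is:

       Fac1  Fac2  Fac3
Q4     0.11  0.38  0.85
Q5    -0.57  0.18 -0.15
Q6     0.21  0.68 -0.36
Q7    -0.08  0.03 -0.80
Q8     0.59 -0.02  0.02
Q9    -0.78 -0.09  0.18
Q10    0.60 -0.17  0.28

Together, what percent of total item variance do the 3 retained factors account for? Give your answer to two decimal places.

57.25%

SS loadings by factor: 1.7040, 0.6775, 1.6258; total = 4.0073.
Total variance with 7 standardized items is 7, so the solution explains 4.0073/7 = 0.5725 = 57.25%.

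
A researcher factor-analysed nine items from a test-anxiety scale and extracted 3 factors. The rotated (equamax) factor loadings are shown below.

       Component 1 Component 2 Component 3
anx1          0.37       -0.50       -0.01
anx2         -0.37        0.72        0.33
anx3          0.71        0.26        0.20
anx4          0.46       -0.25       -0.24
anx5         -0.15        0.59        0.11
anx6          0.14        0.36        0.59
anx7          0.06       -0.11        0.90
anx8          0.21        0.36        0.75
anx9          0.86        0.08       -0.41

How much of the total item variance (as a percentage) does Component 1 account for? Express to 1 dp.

SS loadings for Component 1 = 0.37² + (-0.37)² + 0.71² + 0.46² + (-0.15)² + 0.14² + 0.06² + 0.21² + 0.86² = 1.8189
With 9 standardized items, total variance = 9. Proportion = 1.8189/9 = 0.2021 → 20.21%.

20.2%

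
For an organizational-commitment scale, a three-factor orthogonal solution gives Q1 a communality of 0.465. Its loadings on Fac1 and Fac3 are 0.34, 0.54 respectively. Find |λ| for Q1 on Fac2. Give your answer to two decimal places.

Under orthogonal rotation h² = Σλ², so λ_Fac2² = h² − (0.4072) = 0.465 − 0.4072 = 0.0578.
|λ| = √0.0578 = 0.2404.

0.24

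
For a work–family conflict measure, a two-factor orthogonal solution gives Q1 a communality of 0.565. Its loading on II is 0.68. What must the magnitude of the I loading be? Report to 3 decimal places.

Under orthogonal rotation h² = Σλ², so λ_I² = h² − (0.4624) = 0.565 − 0.4624 = 0.1026.
|λ| = √0.1026 = 0.3203.

0.320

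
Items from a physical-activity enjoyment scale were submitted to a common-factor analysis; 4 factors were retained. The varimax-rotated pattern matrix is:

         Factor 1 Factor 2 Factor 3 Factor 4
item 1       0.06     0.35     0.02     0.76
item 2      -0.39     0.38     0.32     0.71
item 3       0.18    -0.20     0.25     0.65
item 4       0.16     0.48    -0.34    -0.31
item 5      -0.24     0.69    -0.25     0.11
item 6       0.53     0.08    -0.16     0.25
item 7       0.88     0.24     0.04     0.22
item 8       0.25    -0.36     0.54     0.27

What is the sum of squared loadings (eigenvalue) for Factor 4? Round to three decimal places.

1.796

SS loadings for Factor 4 = 0.76² + 0.71² + 0.65² + (-0.31)² + 0.11² + 0.25² + 0.22² + 0.27² = 0.5776 + 0.5041 + 0.4225 + 0.0961 + 0.0121 + 0.0625 + 0.0484 + 0.0729 = 1.7962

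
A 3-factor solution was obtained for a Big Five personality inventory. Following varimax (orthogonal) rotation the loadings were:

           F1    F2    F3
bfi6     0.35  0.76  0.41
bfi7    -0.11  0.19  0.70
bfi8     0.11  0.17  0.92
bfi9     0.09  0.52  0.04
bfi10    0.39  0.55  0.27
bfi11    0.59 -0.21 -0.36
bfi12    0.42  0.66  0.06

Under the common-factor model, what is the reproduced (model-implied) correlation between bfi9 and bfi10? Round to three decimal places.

0.332

r̂ = Σ λ_i·λ_j across factors = (0.09)(0.39) + (0.52)(0.55) + (0.04)(0.27)
  = +0.0351 +0.2860 +0.0108 = 0.3319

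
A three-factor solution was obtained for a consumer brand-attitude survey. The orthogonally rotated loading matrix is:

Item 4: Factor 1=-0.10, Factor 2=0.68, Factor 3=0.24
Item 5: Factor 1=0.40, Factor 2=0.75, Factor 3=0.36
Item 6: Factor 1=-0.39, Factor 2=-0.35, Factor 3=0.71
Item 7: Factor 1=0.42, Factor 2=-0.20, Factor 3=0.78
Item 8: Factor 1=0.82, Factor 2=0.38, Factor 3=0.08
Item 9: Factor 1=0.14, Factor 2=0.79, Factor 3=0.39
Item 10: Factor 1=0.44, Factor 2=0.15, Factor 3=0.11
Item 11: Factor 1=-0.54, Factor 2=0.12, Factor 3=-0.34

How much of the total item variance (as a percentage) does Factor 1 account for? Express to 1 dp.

20.9%

SS loadings for Factor 1 = (-0.10)² + 0.40² + (-0.39)² + 0.42² + 0.82² + 0.14² + 0.44² + (-0.54)² = 1.6757
With 8 standardized items, total variance = 8. Proportion = 1.6757/8 = 0.2095 → 20.95%.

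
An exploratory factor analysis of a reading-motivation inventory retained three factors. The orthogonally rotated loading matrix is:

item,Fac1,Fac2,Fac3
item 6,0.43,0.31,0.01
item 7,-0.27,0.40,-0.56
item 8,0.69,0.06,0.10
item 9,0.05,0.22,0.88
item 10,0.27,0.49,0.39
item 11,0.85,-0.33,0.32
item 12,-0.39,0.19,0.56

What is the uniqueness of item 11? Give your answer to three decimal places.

0.066

h² = 0.85² + (-0.33)² + 0.32² = 0.7225 + 0.1089 + 0.1024 = 0.9338
Uniqueness u² = 1 − h² = 1 − 0.9338 = 0.0662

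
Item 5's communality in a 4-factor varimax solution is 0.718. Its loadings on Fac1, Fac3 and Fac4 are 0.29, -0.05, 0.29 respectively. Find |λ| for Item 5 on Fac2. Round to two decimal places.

0.74

Under orthogonal rotation h² = Σλ², so λ_Fac2² = h² − (0.1707) = 0.718 − 0.1707 = 0.5473.
|λ| = √0.5473 = 0.7398.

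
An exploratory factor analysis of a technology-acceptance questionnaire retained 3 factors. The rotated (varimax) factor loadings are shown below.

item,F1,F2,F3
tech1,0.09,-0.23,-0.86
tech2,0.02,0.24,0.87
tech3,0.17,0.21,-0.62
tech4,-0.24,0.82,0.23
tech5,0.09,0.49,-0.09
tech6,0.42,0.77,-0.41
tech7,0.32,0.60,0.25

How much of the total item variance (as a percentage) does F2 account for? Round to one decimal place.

SS loadings for F2 = (-0.23)² + 0.24² + 0.21² + 0.82² + 0.49² + 0.77² + 0.60² = 2.0200
With 7 standardized items, total variance = 7. Proportion = 2.0200/7 = 0.2886 → 28.86%.

28.9%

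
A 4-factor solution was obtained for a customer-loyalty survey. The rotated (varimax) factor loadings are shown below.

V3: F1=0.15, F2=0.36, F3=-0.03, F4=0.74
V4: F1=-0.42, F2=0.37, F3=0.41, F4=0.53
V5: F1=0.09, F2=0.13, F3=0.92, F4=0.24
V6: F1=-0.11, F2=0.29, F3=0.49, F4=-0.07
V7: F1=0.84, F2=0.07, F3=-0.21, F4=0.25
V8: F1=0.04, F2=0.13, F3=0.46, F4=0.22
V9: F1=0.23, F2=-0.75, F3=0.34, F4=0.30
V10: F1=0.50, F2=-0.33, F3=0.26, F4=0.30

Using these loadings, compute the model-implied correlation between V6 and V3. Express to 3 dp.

r̂ = Σ λ_i·λ_j across factors = (-0.11)(0.15) + (0.29)(0.36) + (0.49)(-0.03) + (-0.07)(0.74)
  = -0.0165 +0.1044 -0.0147 -0.0518 = 0.0214

0.021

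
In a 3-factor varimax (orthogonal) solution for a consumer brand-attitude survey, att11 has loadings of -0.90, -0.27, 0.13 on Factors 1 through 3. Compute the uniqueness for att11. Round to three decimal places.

0.100

h² = (-0.90)² + (-0.27)² + 0.13² = 0.8100 + 0.0729 + 0.0169 = 0.8998
Uniqueness u² = 1 − h² = 1 − 0.8998 = 0.1002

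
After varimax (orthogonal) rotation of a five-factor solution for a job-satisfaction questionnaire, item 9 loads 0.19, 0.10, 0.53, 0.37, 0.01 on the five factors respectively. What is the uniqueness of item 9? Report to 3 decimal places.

h² = 0.19² + 0.10² + 0.53² + 0.37² + 0.01² = 0.0361 + 0.0100 + 0.2809 + 0.1369 + 0.0001 = 0.4640
Uniqueness u² = 1 − h² = 1 − 0.4640 = 0.5360

0.536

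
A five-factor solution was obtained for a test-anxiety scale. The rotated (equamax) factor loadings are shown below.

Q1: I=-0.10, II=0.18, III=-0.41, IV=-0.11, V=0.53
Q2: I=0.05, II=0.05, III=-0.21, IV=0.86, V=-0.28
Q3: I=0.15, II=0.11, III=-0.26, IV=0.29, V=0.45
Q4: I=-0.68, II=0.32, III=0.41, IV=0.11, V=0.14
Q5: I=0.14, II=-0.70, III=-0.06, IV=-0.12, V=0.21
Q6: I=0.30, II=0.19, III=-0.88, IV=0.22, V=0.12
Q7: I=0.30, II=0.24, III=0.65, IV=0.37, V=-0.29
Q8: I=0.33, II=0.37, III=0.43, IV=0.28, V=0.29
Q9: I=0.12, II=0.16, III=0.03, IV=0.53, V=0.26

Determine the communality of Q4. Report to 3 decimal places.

h² = (-0.68)² + 0.32² + 0.41² + 0.11² + 0.14² = 0.4624 + 0.1024 + 0.1681 + 0.0121 + 0.0196 = 0.7646

0.765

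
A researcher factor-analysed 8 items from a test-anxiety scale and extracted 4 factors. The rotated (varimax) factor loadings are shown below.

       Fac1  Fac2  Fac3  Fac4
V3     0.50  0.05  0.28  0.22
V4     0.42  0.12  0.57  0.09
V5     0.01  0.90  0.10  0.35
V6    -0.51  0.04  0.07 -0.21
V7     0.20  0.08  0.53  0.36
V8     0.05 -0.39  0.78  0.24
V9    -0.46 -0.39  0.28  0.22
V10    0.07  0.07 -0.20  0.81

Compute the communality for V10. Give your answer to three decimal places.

0.706

h² = 0.07² + 0.07² + (-0.20)² + 0.81² = 0.0049 + 0.0049 + 0.0400 + 0.6561 = 0.7059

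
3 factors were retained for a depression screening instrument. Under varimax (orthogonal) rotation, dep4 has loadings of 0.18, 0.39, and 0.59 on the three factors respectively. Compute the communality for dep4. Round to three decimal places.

h² = 0.18² + 0.39² + 0.59² = 0.0324 + 0.1521 + 0.3481 = 0.5326

0.533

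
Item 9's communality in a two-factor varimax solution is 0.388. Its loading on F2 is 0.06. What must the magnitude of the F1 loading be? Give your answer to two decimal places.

Under orthogonal rotation h² = Σλ², so λ_F1² = h² − (0.0036) = 0.388 − 0.0036 = 0.3844.
|λ| = √0.3844 = 0.6200.

0.62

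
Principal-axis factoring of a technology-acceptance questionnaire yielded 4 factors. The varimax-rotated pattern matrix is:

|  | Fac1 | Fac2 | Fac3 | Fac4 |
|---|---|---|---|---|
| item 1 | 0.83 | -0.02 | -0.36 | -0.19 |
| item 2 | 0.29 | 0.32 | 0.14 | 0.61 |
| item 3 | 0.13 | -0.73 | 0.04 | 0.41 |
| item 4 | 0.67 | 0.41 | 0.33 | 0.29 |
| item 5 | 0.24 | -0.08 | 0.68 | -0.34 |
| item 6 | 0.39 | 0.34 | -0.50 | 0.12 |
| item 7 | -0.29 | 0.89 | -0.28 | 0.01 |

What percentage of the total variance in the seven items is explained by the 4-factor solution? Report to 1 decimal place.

Communalities: 0.8550, 0.5782, 0.7195, 0.8100, 0.6420, 0.5321, 0.9547; Σh² = 5.0915.
Total variance with 7 standardized items is 7, so the solution explains 5.0915/7 = 0.7274 = 72.74%.

72.7%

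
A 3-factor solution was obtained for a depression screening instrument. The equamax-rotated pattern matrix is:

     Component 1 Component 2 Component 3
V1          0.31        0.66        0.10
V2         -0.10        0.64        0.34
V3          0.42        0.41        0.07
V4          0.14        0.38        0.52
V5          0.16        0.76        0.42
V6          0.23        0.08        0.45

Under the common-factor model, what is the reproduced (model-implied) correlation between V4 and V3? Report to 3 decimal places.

0.251

r̂ = Σ λ_i·λ_j across factors = (0.14)(0.42) + (0.38)(0.41) + (0.52)(0.07)
  = +0.0588 +0.1558 +0.0364 = 0.2510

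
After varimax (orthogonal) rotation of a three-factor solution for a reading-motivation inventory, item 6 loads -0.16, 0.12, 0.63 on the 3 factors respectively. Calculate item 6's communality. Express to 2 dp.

0.44

h² = (-0.16)² + 0.12² + 0.63² = 0.0256 + 0.0144 + 0.3969 = 0.4369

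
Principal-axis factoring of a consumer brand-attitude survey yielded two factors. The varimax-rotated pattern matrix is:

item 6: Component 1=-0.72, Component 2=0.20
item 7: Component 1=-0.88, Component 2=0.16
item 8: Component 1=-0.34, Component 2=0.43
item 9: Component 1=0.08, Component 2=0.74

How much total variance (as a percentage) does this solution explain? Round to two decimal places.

Communalities: 0.5584, 0.8000, 0.3005, 0.5540; Σh² = 2.2129.
Total variance with 4 standardized items is 4, so the solution explains 2.2129/4 = 0.5532 = 55.32%.

55.32%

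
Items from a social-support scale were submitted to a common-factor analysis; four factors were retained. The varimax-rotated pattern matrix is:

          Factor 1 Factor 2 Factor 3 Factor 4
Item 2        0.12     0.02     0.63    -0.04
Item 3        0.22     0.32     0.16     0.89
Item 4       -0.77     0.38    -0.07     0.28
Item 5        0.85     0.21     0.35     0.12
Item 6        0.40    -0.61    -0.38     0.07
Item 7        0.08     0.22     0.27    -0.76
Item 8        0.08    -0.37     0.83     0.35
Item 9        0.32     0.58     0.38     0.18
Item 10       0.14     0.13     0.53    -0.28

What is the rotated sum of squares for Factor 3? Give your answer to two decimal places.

1.88

SS loadings for Factor 3 = 0.63² + 0.16² + (-0.07)² + 0.35² + (-0.38)² + 0.27² + 0.83² + 0.38² + 0.53² = 0.3969 + 0.0256 + 0.0049 + 0.1225 + 0.1444 + 0.0729 + 0.6889 + 0.1444 + 0.2809 = 1.8814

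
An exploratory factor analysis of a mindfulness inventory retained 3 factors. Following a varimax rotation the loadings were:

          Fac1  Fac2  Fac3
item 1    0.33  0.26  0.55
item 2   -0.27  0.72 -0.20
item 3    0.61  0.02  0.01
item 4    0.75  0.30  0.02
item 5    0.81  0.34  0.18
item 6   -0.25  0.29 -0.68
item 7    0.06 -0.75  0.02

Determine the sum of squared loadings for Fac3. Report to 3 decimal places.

SS loadings for Fac3 = 0.55² + (-0.20)² + 0.01² + 0.02² + 0.18² + (-0.68)² + 0.02² = 0.3025 + 0.0400 + 0.0001 + 0.0004 + 0.0324 + 0.4624 + 0.0004 = 0.8382

0.838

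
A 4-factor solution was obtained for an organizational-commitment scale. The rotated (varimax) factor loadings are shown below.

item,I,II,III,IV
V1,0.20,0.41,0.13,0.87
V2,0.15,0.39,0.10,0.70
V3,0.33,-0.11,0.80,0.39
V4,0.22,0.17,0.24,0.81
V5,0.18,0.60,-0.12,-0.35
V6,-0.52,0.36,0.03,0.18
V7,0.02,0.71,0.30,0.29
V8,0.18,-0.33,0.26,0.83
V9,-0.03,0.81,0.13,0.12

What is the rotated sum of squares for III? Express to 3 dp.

SS loadings for III = 0.13² + 0.10² + 0.80² + 0.24² + (-0.12)² + 0.03² + 0.30² + 0.26² + 0.13² = 0.0169 + 0.0100 + 0.6400 + 0.0576 + 0.0144 + 0.0009 + 0.0900 + 0.0676 + 0.0169 = 0.9143

0.914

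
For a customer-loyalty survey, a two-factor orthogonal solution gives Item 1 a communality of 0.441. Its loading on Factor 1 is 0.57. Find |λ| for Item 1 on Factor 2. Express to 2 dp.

0.34

Under orthogonal rotation h² = Σλ², so λ_Factor 2² = h² − (0.3249) = 0.441 − 0.3249 = 0.1161.
|λ| = √0.1161 = 0.3407.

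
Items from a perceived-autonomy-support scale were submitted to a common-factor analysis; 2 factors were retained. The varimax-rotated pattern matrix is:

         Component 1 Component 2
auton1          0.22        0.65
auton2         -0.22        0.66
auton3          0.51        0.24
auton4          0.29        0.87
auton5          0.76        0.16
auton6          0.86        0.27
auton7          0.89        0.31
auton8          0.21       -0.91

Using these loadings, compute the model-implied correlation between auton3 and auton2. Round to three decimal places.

r̂ = Σ λ_i·λ_j across factors = (0.51)(-0.22) + (0.24)(0.66)
  = -0.1122 +0.1584 = 0.0462

0.046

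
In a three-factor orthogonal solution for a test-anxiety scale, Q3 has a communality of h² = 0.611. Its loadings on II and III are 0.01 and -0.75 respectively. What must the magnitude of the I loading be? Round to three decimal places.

Under orthogonal rotation h² = Σλ², so λ_I² = h² − (0.5626) = 0.611 − 0.5626 = 0.0484.
|λ| = √0.0484 = 0.2200.

0.220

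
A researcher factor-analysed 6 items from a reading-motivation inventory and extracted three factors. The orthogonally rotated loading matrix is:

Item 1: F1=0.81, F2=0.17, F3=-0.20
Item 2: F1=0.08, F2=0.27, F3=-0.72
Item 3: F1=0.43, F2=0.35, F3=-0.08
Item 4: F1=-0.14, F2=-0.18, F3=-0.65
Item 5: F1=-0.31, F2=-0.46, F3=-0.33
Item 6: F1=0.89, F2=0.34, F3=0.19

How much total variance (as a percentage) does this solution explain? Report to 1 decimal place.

57.9%

SS loadings by factor: 1.7552, 0.5839, 1.1323; total = 3.4714.
Total variance with 6 standardized items is 6, so the solution explains 3.4714/6 = 0.5786 = 57.86%.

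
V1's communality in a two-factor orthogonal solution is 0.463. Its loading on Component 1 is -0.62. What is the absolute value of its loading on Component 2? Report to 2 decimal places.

Under orthogonal rotation h² = Σλ², so λ_Component 2² = h² − (0.3844) = 0.463 − 0.3844 = 0.0786.
|λ| = √0.0786 = 0.2804.

0.28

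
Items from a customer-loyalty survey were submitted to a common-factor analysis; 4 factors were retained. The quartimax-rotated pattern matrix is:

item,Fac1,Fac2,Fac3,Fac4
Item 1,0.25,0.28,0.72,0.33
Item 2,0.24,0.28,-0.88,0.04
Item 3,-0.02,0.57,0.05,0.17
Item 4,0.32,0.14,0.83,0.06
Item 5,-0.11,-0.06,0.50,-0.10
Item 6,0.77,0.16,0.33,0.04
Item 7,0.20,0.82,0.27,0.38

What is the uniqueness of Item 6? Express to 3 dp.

0.271

h² = 0.77² + 0.16² + 0.33² + 0.04² = 0.5929 + 0.0256 + 0.1089 + 0.0016 = 0.7290
Uniqueness u² = 1 − h² = 1 − 0.7290 = 0.2710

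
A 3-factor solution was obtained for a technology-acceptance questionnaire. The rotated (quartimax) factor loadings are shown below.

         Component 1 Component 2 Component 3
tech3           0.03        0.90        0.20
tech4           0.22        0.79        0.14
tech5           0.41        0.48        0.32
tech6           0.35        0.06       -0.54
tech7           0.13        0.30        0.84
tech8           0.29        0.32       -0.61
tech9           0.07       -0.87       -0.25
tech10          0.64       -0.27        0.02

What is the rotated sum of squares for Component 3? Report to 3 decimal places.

SS loadings for Component 3 = 0.20² + 0.14² + 0.32² + (-0.54)² + 0.84² + (-0.61)² + (-0.25)² + 0.02² = 0.0400 + 0.0196 + 0.1024 + 0.2916 + 0.7056 + 0.3721 + 0.0625 + 0.0004 = 1.5942

1.594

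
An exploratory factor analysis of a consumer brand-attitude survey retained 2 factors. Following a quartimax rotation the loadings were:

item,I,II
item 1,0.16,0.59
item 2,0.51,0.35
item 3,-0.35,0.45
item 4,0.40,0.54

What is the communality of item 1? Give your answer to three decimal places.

h² = 0.16² + 0.59² = 0.0256 + 0.3481 = 0.3737

0.374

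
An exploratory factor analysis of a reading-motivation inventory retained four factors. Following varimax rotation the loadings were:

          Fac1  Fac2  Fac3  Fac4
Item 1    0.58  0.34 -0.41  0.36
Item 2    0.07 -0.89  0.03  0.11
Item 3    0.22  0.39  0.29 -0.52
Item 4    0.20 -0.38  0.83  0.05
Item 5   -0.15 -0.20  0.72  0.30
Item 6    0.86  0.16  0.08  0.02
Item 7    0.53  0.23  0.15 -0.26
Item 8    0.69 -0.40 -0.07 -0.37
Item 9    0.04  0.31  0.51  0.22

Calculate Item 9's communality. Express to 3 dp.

h² = 0.04² + 0.31² + 0.51² + 0.22² = 0.0016 + 0.0961 + 0.2601 + 0.0484 = 0.4062

0.406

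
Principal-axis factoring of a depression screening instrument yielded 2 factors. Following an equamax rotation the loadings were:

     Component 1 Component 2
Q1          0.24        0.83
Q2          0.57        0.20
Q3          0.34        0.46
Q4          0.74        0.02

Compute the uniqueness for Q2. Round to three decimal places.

0.635

h² = 0.57² + 0.20² = 0.3249 + 0.0400 = 0.3649
Uniqueness u² = 1 − h² = 1 − 0.3649 = 0.6351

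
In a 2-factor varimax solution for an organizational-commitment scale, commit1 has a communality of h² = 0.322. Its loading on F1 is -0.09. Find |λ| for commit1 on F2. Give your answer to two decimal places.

0.56

Under orthogonal rotation h² = Σλ², so λ_F2² = h² − (0.0081) = 0.322 − 0.0081 = 0.3139.
|λ| = √0.3139 = 0.5603.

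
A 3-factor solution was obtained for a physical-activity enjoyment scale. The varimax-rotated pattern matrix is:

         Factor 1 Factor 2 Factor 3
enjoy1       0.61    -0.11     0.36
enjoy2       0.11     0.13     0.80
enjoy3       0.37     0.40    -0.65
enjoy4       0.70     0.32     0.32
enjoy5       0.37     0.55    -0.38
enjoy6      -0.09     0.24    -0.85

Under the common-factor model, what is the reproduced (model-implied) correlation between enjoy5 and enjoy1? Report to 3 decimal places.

r̂ = Σ λ_i·λ_j across factors = (0.37)(0.61) + (0.55)(-0.11) + (-0.38)(0.36)
  = +0.2257 -0.0605 -0.1368 = 0.0284

0.028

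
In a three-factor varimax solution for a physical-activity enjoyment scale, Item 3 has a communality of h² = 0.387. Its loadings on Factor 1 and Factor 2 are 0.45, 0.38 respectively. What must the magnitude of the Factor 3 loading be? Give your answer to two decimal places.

0.20

Under orthogonal rotation h² = Σλ², so λ_Factor 3² = h² − (0.3469) = 0.387 − 0.3469 = 0.0401.
|λ| = √0.0401 = 0.2002.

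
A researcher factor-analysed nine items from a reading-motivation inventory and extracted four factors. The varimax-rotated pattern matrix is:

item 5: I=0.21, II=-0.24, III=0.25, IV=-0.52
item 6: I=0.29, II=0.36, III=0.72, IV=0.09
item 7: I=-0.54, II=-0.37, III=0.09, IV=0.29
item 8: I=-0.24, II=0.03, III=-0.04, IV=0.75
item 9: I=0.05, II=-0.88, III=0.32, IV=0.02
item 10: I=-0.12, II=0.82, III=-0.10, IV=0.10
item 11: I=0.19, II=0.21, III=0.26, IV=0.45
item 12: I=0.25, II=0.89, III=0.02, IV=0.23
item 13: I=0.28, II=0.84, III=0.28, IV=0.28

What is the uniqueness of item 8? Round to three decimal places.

0.377

h² = (-0.24)² + 0.03² + (-0.04)² + 0.75² = 0.0576 + 0.0009 + 0.0016 + 0.5625 = 0.6226
Uniqueness u² = 1 − h² = 1 − 0.6226 = 0.3774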